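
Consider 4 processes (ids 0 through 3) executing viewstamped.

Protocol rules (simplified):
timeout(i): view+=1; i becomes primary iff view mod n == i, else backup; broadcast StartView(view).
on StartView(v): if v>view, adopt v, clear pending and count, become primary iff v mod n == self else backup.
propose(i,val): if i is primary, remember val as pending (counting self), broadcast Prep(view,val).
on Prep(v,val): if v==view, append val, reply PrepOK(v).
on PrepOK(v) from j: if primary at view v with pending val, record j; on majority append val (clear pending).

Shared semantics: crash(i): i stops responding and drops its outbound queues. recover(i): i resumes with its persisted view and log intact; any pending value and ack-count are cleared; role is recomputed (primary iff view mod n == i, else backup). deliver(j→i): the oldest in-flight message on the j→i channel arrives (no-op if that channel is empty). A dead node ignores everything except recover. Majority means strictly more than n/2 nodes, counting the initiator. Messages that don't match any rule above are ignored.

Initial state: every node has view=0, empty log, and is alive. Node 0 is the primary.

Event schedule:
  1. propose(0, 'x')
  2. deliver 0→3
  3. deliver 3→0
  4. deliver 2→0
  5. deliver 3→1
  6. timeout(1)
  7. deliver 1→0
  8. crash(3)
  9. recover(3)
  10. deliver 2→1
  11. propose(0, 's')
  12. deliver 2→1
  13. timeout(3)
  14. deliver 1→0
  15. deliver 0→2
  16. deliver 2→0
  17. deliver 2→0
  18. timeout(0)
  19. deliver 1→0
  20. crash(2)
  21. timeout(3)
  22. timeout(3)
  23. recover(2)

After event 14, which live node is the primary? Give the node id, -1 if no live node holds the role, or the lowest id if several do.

1

after 1 — propose(0,'x'): ·
after 2 — deliver 0→3: n3:back/v0/[x]
after 3 — deliver 3→0: ·
after 4 — deliver 2→0: ·
after 5 — deliver 3→1: ·
after 6 — timeout(1): n1:prim/v1/[-]
after 7 — deliver 1→0: n0:back/v1/[-]
after 8 — crash(3): n3:✗back/v0/[x]
after 9 — recover(3): n3:back/v0/[x]
after 10 — deliver 2→1: ·
after 11 — propose(0,'s'): ·
after 12 — deliver 2→1: ·
after 13 — timeout(3): n3:back/v1/[x]
after 14 — deliver 1→0: ·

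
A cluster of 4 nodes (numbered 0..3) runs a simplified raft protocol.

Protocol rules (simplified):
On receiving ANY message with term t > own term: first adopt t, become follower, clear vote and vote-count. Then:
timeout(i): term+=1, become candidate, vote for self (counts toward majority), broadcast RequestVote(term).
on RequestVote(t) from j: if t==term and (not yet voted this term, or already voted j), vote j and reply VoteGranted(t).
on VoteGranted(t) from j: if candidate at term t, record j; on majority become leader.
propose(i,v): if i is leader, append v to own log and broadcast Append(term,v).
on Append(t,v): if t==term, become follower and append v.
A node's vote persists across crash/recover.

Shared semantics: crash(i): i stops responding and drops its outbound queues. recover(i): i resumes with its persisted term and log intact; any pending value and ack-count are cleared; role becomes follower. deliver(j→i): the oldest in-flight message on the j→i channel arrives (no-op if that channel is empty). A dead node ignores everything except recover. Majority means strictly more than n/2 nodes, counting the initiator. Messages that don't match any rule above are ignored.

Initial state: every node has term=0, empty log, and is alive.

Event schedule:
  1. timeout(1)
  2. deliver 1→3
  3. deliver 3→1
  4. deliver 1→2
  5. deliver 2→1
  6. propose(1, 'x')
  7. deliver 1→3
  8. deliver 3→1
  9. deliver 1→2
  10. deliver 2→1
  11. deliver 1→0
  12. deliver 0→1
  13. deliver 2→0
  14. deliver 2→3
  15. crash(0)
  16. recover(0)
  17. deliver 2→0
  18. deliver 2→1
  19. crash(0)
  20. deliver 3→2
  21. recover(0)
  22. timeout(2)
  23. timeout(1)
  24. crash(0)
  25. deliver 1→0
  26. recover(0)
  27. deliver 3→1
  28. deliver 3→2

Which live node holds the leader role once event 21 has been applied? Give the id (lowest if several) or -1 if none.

1

after 1 — timeout(1): n1:cand/t1/[-]
after 2 — deliver 1→3: n3:foll/t1/[-]
after 3 — deliver 3→1: ·
after 4 — deliver 1→2: n2:foll/t1/[-]
after 5 — deliver 2→1: n1:lead/t1/[-]
after 6 — propose(1,'x'): n1:lead/t1/[x]
after 7 — deliver 1→3: n3:foll/t1/[x]
after 8 — deliver 3→1: ·
after 9 — deliver 1→2: n2:foll/t1/[x]
after 10 — deliver 2→1: ·
after 11 — deliver 1→0: n0:foll/t1/[-]
after 12 — deliver 0→1: ·
after 13 — deliver 2→0: ·
after 14 — deliver 2→3: ·
after 15 — crash(0): n0:✗foll/t1/[-]
after 16 — recover(0): n0:foll/t1/[-]
after 17 — deliver 2→0: ·
after 18 — deliver 2→1: ·
after 19 — crash(0): n0:✗foll/t1/[-]
after 20 — deliver 3→2: ·
after 21 — recover(0): n0:foll/t1/[-]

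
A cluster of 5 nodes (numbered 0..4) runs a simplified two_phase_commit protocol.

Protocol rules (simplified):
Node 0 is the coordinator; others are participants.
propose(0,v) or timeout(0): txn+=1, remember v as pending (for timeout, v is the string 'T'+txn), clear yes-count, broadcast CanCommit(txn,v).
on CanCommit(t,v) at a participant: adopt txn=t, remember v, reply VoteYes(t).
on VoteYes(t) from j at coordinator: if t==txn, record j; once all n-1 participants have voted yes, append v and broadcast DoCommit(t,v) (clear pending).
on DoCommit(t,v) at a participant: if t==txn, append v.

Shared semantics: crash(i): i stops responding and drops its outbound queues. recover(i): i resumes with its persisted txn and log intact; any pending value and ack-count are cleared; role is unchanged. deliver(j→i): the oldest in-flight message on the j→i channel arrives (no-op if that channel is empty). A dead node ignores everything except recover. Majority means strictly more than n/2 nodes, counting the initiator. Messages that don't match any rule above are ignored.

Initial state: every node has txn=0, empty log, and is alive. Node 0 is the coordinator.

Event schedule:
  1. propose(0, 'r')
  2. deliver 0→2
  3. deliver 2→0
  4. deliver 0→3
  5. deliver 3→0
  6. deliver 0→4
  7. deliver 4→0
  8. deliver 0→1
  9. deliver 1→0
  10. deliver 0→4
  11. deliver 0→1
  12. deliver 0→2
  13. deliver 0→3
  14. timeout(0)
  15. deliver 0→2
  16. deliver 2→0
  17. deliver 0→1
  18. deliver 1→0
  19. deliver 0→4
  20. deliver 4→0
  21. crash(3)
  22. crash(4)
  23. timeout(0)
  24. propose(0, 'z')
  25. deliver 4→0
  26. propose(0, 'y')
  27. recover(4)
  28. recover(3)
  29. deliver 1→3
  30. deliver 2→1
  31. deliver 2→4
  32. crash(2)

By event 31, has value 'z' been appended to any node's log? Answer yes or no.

after 1 — propose(0,'r'): n0:coor/t1/[-]
after 2 — deliver 0→2: n2:part/t1/[-]
after 3 — deliver 2→0: ·
after 4 — deliver 0→3: n3:part/t1/[-]
after 5 — deliver 3→0: ·
after 6 — deliver 0→4: n4:part/t1/[-]
after 7 — deliver 4→0: ·
after 8 — deliver 0→1: n1:part/t1/[-]
after 9 — deliver 1→0: n0:coor/t1/[r]
after 10 — deliver 0→4: n4:part/t1/[r]
after 11 — deliver 0→1: n1:part/t1/[r]
after 12 — deliver 0→2: n2:part/t1/[r]
after 13 — deliver 0→3: n3:part/t1/[r]
after 14 — timeout(0): n0:coor/t2/[r]
after 15 — deliver 0→2: n2:part/t2/[r]
after 16 — deliver 2→0: ·
after 17 — deliver 0→1: n1:part/t2/[r]
after 18 — deliver 1→0: ·
after 19 — deliver 0→4: n4:part/t2/[r]
after 20 — deliver 4→0: ·
after 21 — crash(3): n3:✗part/t1/[r]
after 22 — crash(4): n4:✗part/t2/[r]
after 23 — timeout(0): n0:coor/t3/[r]
after 24 — propose(0,'z'): n0:coor/t4/[r]
after 25 — deliver 4→0: ·
after 26 — propose(0,'y'): n0:coor/t5/[r]
after 27 — recover(4): n4:part/t2/[r]
after 28 — recover(3): n3:part/t1/[r]
after 29 — deliver 1→3: ·
after 30 — deliver 2→1: ·
after 31 — deliver 2→4: ·

no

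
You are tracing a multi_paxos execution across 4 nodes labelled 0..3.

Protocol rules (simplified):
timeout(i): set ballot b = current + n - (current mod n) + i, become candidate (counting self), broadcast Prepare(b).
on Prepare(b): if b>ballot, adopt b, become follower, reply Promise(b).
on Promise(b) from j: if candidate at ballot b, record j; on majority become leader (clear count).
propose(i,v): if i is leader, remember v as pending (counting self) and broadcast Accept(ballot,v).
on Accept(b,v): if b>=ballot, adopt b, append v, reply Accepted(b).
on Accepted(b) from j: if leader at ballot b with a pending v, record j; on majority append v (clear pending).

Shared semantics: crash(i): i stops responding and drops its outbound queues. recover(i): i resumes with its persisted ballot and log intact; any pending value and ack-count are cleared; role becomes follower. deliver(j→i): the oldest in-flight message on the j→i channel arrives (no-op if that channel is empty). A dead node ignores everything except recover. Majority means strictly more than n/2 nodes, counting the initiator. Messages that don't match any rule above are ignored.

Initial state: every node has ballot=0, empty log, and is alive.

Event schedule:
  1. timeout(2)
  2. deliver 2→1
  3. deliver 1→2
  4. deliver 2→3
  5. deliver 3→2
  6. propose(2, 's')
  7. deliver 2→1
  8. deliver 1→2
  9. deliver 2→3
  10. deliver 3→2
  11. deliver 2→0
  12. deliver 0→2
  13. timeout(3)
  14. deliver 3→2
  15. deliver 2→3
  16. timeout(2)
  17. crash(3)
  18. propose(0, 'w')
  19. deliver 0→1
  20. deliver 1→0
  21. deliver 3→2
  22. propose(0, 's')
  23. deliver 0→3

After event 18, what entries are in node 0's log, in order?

e1 timeout(2): 2[cand,b=6,-]
e2 deliver 2→1: 1[foll,b=6,-]
e3 deliver 1→2: ·
e4 deliver 2→3: 3[foll,b=6,-]
e5 deliver 3→2: 2[lead,b=6,-]
e6 propose(2,'s'): ·
e7 deliver 2→1: 1[foll,b=6,s]
e8 deliver 1→2: ·
e9 deliver 2→3: 3[foll,b=6,s]
e10 deliver 3→2: 2[lead,b=6,s]
e11 deliver 2→0: 0[foll,b=6,-]
e12 deliver 0→2: ·
e13 timeout(3): 3[cand,b=11,s]
e14 deliver 3→2: 2[foll,b=11,s]
e15 deliver 2→3: ·
e16 timeout(2): 2[cand,b=14,s]
e17 crash(3): 3[✗cand,b=11,s]
e18 propose(0,'w'): ·

empty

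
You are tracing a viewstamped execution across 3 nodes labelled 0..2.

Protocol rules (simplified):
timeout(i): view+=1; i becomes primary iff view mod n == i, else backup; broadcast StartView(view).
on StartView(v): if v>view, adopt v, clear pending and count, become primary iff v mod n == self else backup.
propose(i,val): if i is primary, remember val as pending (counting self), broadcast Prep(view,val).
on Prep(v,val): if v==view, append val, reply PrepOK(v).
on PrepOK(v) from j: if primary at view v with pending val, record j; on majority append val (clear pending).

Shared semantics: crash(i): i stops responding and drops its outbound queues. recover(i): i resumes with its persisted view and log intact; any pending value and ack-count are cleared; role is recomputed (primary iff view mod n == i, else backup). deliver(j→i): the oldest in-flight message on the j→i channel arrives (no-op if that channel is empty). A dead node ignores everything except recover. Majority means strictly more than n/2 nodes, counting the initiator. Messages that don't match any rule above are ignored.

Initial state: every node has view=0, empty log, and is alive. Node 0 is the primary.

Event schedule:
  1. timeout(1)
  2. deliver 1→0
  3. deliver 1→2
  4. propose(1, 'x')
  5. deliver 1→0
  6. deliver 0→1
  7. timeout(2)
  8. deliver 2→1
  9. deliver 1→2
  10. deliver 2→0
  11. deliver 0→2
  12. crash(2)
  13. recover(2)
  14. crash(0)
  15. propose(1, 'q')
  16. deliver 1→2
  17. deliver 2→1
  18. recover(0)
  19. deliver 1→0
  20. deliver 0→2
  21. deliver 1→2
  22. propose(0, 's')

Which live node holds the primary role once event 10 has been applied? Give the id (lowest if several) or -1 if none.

2

step 1 timeout(1): 1={prim,v=1,log=-}
step 2 deliver 1→0: 0={back,v=1,log=-}
step 3 deliver 1→2: 2={back,v=1,log=-}
step 4 propose(1,'x'): —
step 5 deliver 1→0: 0={back,v=1,log=x}
step 6 deliver 0→1: 1={prim,v=1,log=x}
step 7 timeout(2): 2={prim,v=2,log=-}
step 8 deliver 2→1: 1={back,v=2,log=x}
step 9 deliver 1→2: —
step 10 deliver 2→0: 0={back,v=2,log=x}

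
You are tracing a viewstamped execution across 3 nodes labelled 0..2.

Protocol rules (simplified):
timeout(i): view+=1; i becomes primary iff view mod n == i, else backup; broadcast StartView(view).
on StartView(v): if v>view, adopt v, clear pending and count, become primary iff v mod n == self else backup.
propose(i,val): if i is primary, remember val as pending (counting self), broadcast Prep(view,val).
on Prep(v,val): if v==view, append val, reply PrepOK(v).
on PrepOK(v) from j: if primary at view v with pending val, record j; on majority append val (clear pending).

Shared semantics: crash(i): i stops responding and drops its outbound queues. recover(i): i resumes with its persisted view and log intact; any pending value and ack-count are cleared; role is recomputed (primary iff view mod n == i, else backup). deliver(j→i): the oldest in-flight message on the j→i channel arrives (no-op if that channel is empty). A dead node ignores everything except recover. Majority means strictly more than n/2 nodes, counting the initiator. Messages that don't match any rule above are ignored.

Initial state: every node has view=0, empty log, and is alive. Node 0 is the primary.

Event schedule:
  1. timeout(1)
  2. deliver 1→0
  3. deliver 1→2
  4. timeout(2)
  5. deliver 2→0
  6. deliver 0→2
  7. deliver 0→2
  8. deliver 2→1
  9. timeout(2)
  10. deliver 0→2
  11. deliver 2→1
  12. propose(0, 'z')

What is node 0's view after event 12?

2

e1 timeout(1): 1[prim,v=1,-]
e2 deliver 1→0: 0[back,v=1,-]
e3 deliver 1→2: 2[back,v=1,-]
e4 timeout(2): 2[prim,v=2,-]
e5 deliver 2→0: 0[back,v=2,-]
e6 deliver 0→2: ·
e7 deliver 0→2: ·
e8 deliver 2→1: 1[back,v=2,-]
e9 timeout(2): 2[back,v=3,-]
e10 deliver 0→2: ·
e11 deliver 2→1: 1[back,v=3,-]
e12 propose(0,'z'): ·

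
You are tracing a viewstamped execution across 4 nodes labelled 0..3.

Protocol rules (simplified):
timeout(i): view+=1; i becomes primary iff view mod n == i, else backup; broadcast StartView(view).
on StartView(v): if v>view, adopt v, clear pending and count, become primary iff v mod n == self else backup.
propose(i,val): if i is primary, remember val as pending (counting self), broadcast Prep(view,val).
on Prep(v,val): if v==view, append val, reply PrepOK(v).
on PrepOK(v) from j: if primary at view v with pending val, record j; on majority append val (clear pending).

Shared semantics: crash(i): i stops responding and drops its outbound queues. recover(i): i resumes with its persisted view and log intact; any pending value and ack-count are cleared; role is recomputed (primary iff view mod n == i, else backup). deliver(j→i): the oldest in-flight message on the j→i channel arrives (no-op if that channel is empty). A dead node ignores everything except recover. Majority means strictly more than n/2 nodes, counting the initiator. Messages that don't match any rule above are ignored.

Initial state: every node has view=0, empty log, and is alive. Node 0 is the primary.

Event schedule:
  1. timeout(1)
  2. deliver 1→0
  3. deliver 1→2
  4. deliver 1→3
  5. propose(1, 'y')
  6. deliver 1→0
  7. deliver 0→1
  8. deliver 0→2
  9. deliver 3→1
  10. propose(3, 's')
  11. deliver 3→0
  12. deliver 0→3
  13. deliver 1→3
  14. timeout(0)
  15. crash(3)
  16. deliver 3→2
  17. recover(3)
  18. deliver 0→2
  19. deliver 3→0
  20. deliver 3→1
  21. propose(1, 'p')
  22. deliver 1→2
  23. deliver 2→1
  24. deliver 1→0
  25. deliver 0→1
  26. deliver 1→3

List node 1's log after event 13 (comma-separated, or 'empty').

empty

step 1 timeout(1): 1={prim,v=1,log=-}
step 2 deliver 1→0: 0={back,v=1,log=-}
step 3 deliver 1→2: 2={back,v=1,log=-}
step 4 deliver 1→3: 3={back,v=1,log=-}
step 5 propose(1,'y'): —
step 6 deliver 1→0: 0={back,v=1,log=y}
step 7 deliver 0→1: —
step 8 deliver 0→2: —
step 9 deliver 3→1: —
step 10 propose(3,'s'): —
step 11 deliver 3→0: —
step 12 deliver 0→3: —
step 13 deliver 1→3: 3={back,v=1,log=y}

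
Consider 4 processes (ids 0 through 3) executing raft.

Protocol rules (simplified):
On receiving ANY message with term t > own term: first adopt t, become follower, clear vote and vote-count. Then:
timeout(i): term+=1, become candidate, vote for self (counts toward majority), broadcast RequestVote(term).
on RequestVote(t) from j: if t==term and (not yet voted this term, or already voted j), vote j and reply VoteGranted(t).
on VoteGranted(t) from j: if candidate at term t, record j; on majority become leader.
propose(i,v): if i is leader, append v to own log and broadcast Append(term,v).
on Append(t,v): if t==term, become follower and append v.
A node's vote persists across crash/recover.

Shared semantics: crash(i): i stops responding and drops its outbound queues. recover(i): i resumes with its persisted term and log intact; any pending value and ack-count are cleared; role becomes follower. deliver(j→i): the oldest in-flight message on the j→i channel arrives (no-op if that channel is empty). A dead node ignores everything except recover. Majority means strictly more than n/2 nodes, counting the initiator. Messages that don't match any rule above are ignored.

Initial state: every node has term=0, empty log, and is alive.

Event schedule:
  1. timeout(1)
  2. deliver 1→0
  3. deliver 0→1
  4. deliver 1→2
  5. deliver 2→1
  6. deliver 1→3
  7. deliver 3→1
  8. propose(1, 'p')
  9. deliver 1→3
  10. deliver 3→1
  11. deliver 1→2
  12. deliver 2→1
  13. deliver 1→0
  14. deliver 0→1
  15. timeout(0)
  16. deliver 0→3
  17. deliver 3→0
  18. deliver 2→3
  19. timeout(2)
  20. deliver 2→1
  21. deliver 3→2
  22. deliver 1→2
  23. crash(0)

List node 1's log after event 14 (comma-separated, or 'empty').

step 1 timeout(1): 1={cand,t=1,log=-}
step 2 deliver 1→0: 0={foll,t=1,log=-}
step 3 deliver 0→1: —
step 4 deliver 1→2: 2={foll,t=1,log=-}
step 5 deliver 2→1: 1={lead,t=1,log=-}
step 6 deliver 1→3: 3={foll,t=1,log=-}
step 7 deliver 3→1: —
step 8 propose(1,'p'): 1={lead,t=1,log=p}
step 9 deliver 1→3: 3={foll,t=1,log=p}
step 10 deliver 3→1: —
step 11 deliver 1→2: 2={foll,t=1,log=p}
step 12 deliver 2→1: —
step 13 deliver 1→0: 0={foll,t=1,log=p}
step 14 deliver 0→1: —

p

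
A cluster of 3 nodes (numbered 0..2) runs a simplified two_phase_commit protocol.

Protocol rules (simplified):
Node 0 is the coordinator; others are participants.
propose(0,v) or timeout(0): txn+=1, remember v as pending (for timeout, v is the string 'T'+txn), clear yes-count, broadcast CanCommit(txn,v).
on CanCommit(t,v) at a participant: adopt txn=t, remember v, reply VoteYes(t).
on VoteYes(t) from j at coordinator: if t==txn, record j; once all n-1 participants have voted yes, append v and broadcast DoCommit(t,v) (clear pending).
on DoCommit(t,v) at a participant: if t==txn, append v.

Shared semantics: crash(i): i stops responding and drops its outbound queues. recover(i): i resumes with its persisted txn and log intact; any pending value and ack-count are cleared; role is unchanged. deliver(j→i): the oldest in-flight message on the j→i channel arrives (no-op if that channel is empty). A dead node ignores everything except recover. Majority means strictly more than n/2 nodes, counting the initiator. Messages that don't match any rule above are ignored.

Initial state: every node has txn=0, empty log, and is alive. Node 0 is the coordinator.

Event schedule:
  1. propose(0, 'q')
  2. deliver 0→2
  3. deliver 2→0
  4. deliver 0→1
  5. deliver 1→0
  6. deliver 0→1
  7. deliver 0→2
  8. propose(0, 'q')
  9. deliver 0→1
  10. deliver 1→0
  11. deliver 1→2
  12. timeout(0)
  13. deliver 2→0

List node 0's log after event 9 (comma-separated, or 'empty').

q

step 1 propose(0,'q'): 0={coor,t=1,log=-}
step 2 deliver 0→2: 2={part,t=1,log=-}
step 3 deliver 2→0: —
step 4 deliver 0→1: 1={part,t=1,log=-}
step 5 deliver 1→0: 0={coor,t=1,log=q}
step 6 deliver 0→1: 1={part,t=1,log=q}
step 7 deliver 0→2: 2={part,t=1,log=q}
step 8 propose(0,'q'): 0={coor,t=2,log=q}
step 9 deliver 0→1: 1={part,t=2,log=q}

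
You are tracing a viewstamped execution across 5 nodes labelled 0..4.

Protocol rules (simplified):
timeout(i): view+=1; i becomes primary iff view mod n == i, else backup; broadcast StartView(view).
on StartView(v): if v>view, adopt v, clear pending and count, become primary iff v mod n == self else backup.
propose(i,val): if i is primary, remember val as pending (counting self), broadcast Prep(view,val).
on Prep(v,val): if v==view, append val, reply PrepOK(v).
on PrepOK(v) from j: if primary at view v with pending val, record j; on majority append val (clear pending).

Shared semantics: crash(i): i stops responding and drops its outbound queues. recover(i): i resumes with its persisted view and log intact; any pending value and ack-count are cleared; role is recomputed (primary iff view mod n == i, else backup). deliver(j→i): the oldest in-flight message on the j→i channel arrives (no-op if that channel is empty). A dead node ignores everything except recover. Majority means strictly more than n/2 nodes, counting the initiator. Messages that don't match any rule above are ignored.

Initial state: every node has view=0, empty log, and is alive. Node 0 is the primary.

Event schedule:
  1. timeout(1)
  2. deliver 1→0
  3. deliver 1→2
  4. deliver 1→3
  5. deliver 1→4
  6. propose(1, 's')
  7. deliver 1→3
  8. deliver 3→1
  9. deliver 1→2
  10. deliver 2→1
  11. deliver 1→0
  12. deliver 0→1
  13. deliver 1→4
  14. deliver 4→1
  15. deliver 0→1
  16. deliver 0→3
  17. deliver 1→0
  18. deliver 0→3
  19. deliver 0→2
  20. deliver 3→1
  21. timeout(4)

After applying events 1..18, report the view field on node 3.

e1 timeout(1): 1[prim,v=1,-]
e2 deliver 1→0: 0[back,v=1,-]
e3 deliver 1→2: 2[back,v=1,-]
e4 deliver 1→3: 3[back,v=1,-]
e5 deliver 1→4: 4[back,v=1,-]
e6 propose(1,'s'): ·
e7 deliver 1→3: 3[back,v=1,s]
e8 deliver 3→1: ·
e9 deliver 1→2: 2[back,v=1,s]
e10 deliver 2→1: 1[prim,v=1,s]
e11 deliver 1→0: 0[back,v=1,s]
e12 deliver 0→1: ·
e13 deliver 1→4: 4[back,v=1,s]
e14 deliver 4→1: ·
e15 deliver 0→1: ·
e16 deliver 0→3: ·
e17 deliver 1→0: ·
e18 deliver 0→3: ·

1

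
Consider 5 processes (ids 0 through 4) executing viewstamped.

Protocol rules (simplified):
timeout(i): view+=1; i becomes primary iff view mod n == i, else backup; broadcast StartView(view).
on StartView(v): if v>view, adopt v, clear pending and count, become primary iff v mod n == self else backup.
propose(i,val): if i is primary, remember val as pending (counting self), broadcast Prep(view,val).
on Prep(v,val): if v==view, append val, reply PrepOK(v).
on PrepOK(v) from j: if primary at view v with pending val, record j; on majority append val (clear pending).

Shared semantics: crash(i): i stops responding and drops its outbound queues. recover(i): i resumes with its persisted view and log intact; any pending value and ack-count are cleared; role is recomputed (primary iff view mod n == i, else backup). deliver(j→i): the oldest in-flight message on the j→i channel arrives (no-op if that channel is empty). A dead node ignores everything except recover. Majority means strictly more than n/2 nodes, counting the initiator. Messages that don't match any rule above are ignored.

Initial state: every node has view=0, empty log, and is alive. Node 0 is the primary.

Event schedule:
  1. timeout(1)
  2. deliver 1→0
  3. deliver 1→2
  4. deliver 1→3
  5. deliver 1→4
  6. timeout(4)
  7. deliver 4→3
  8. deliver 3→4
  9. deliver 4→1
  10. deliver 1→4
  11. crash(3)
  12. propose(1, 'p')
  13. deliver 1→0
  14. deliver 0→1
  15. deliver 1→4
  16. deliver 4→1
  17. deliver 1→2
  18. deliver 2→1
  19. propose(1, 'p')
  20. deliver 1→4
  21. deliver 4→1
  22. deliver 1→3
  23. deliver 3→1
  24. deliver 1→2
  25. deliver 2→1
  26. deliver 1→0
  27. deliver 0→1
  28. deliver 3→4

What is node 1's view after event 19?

2

step 1 timeout(1): 1={prim,v=1,log=-}
step 2 deliver 1→0: 0={back,v=1,log=-}
step 3 deliver 1→2: 2={back,v=1,log=-}
step 4 deliver 1→3: 3={back,v=1,log=-}
step 5 deliver 1→4: 4={back,v=1,log=-}
step 6 timeout(4): 4={back,v=2,log=-}
step 7 deliver 4→3: 3={back,v=2,log=-}
step 8 deliver 3→4: —
step 9 deliver 4→1: 1={back,v=2,log=-}
step 10 deliver 1→4: —
step 11 crash(3): 3={✗back,v=2,log=-}
step 12 propose(1,'p'): —
step 13 deliver 1→0: —
step 14 deliver 0→1: —
step 15 deliver 1→4: —
step 16 deliver 4→1: —
step 17 deliver 1→2: —
step 18 deliver 2→1: —
step 19 propose(1,'p'): —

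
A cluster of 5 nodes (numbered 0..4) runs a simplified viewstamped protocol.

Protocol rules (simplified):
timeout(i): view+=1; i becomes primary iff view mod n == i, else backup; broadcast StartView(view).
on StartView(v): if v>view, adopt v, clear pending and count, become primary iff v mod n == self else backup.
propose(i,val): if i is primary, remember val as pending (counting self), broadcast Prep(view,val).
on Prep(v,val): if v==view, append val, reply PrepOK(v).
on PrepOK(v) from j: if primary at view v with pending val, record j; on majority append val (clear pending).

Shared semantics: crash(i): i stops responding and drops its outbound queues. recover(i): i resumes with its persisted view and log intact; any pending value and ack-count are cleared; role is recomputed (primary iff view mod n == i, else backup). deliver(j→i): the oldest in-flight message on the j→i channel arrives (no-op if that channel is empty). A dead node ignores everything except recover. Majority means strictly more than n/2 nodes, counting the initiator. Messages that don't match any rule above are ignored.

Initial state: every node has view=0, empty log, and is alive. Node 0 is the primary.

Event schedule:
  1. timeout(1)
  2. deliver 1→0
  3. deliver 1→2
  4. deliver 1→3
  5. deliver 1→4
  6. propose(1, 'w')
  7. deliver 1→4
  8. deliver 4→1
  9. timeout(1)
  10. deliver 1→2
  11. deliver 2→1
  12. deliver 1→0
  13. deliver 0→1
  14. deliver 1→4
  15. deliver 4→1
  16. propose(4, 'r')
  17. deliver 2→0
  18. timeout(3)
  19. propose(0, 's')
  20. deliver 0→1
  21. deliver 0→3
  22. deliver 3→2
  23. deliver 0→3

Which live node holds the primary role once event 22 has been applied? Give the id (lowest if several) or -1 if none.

2

1. timeout(1):  <1:prim v1 ->
2. deliver 1→0:  <0:back v1 ->
3. deliver 1→2:  <2:back v1 ->
4. deliver 1→3:  <3:back v1 ->
5. deliver 1→4:  <4:back v1 ->
6. propose(1,'w'):  nop
7. deliver 1→4:  <4:back v1 w>
8. deliver 4→1:  nop
9. timeout(1):  <1:back v2 ->
10. deliver 1→2:  <2:back v1 w>
11. deliver 2→1:  nop
12. deliver 1→0:  <0:back v1 w>
13. deliver 0→1:  nop
14. deliver 1→4:  <4:back v2 w>
15. deliver 4→1:  nop
16. propose(4,'r'):  nop
17. deliver 2→0:  nop
18. timeout(3):  <3:back v2 ->
19. propose(0,'s'):  nop
20. deliver 0→1:  nop
21. deliver 0→3:  nop
22. deliver 3→2:  <2:prim v2 w>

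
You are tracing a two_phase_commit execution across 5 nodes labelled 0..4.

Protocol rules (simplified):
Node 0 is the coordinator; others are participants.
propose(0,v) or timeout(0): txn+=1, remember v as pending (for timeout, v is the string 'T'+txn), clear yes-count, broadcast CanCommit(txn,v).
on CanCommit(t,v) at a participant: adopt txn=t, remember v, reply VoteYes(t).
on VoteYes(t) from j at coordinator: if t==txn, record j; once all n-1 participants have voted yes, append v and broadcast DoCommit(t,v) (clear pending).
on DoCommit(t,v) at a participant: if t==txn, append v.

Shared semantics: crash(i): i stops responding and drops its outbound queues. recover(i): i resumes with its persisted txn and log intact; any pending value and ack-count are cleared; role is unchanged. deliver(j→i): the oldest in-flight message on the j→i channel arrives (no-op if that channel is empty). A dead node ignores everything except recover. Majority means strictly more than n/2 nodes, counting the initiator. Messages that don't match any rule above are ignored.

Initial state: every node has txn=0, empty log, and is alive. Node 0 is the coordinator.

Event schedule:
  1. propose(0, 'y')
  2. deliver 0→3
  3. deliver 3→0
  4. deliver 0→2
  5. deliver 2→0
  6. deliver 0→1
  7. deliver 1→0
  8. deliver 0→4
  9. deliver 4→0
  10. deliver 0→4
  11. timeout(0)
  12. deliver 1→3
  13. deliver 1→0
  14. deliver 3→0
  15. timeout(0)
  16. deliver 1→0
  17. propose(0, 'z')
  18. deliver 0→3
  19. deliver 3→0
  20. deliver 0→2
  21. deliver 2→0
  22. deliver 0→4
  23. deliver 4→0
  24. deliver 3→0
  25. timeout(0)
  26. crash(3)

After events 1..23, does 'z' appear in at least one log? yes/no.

step 1 propose(0,'y'): 0={coor,t=1,log=-}
step 2 deliver 0→3: 3={part,t=1,log=-}
step 3 deliver 3→0: —
step 4 deliver 0→2: 2={part,t=1,log=-}
step 5 deliver 2→0: —
step 6 deliver 0→1: 1={part,t=1,log=-}
step 7 deliver 1→0: —
step 8 deliver 0→4: 4={part,t=1,log=-}
step 9 deliver 4→0: 0={coor,t=1,log=y}
step 10 deliver 0→4: 4={part,t=1,log=y}
step 11 timeout(0): 0={coor,t=2,log=y}
step 12 deliver 1→3: —
step 13 deliver 1→0: —
step 14 deliver 3→0: —
step 15 timeout(0): 0={coor,t=3,log=y}
step 16 deliver 1→0: —
step 17 propose(0,'z'): 0={coor,t=4,log=y}
step 18 deliver 0→3: 3={part,t=1,log=y}
step 19 deliver 3→0: —
step 20 deliver 0→2: 2={part,t=1,log=y}
step 21 deliver 2→0: —
step 22 deliver 0→4: 4={part,t=2,log=y}
step 23 deliver 4→0: —

no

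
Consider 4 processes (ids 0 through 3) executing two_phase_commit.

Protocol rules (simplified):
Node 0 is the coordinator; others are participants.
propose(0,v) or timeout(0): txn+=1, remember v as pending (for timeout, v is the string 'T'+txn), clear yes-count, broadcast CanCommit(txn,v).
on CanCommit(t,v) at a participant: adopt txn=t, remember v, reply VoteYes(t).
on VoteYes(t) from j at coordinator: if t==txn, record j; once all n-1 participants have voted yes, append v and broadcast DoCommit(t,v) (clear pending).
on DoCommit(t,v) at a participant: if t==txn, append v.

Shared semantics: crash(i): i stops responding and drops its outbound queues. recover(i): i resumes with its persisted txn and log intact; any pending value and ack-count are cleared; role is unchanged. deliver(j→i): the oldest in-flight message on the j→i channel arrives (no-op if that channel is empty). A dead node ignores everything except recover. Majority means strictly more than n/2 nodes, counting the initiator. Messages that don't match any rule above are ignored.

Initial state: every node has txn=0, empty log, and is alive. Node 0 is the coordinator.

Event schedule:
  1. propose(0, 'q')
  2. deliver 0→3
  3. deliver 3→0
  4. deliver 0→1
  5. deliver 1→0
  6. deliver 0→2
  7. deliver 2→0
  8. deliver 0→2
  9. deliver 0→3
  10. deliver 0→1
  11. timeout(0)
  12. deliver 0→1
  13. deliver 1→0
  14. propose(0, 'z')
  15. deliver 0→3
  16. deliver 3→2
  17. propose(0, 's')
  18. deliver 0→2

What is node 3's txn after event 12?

e1 propose(0,'q'): 0[coor,t=1,-]
e2 deliver 0→3: 3[part,t=1,-]
e3 deliver 3→0: ·
e4 deliver 0→1: 1[part,t=1,-]
e5 deliver 1→0: ·
e6 deliver 0→2: 2[part,t=1,-]
e7 deliver 2→0: 0[coor,t=1,q]
e8 deliver 0→2: 2[part,t=1,q]
e9 deliver 0→3: 3[part,t=1,q]
e10 deliver 0→1: 1[part,t=1,q]
e11 timeout(0): 0[coor,t=2,q]
e12 deliver 0→1: 1[part,t=2,q]

1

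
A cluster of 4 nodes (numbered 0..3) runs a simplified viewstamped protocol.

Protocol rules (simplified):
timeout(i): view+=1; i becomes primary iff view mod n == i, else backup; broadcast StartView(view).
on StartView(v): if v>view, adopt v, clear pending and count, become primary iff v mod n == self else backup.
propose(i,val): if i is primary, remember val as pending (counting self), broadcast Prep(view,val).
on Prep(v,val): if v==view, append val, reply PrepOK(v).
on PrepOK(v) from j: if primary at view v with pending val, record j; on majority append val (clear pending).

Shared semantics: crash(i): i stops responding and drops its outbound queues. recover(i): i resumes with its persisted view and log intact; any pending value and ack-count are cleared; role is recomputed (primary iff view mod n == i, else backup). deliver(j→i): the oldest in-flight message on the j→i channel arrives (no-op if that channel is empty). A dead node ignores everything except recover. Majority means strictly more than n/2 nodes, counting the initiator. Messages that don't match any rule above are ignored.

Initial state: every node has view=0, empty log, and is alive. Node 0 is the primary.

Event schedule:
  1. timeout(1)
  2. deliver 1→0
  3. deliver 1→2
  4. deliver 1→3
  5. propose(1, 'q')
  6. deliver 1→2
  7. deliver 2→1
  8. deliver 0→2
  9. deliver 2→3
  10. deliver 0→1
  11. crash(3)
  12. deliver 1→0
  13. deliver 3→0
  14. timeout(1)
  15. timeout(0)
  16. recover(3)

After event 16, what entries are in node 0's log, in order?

1. timeout(1):  <1:prim v1 ->
2. deliver 1→0:  <0:back v1 ->
3. deliver 1→2:  <2:back v1 ->
4. deliver 1→3:  <3:back v1 ->
5. propose(1,'q'):  nop
6. deliver 1→2:  <2:back v1 q>
7. deliver 2→1:  nop
8. deliver 0→2:  nop
9. deliver 2→3:  nop
10. deliver 0→1:  nop
11. crash(3):  <3:✗back v1 ->
12. deliver 1→0:  <0:back v1 q>
13. deliver 3→0:  nop
14. timeout(1):  <1:back v2 ->
15. timeout(0):  <0:back v2 q>
16. recover(3):  <3:back v1 ->

q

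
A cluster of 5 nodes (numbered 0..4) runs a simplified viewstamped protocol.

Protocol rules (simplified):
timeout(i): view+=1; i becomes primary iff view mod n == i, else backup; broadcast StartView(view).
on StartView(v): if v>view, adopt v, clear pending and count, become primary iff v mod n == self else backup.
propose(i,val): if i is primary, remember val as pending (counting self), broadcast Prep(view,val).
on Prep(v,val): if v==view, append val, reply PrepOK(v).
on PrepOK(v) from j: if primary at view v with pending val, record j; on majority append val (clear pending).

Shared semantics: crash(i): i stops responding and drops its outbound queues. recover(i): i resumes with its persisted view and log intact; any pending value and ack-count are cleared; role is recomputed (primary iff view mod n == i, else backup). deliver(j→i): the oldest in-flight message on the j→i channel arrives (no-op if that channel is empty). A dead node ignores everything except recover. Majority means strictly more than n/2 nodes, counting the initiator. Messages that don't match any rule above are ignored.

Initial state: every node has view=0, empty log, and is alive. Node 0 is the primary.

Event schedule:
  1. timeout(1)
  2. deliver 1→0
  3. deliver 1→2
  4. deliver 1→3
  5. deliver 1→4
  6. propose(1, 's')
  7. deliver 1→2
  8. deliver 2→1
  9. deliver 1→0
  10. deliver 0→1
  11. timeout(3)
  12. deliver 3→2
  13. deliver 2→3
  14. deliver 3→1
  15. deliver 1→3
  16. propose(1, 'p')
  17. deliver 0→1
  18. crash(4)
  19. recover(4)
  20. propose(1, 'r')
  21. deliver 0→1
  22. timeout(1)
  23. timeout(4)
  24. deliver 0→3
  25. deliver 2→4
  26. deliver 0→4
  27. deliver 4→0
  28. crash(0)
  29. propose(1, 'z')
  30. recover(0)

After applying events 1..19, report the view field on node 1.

2

[1] timeout(1) → N1(prim v1 [-])
[2] deliver 1→0 → N0(back v1 [-])
[3] deliver 1→2 → N2(back v1 [-])
[4] deliver 1→3 → N3(back v1 [-])
[5] deliver 1→4 → N4(back v1 [-])
[6] propose(1,'s') → ∅
[7] deliver 1→2 → N2(back v1 [s])
[8] deliver 2→1 → ∅
[9] deliver 1→0 → N0(back v1 [s])
[10] deliver 0→1 → N1(prim v1 [s])
[11] timeout(3) → N3(back v2 [-])
[12] deliver 3→2 → N2(prim v2 [s])
[13] deliver 2→3 → ∅
[14] deliver 3→1 → N1(back v2 [s])
[15] deliver 1→3 → ∅
[16] propose(1,'p') → ∅
[17] deliver 0→1 → ∅
[18] crash(4) → N4(✗back v1 [-])
[19] recover(4) → N4(back v1 [-])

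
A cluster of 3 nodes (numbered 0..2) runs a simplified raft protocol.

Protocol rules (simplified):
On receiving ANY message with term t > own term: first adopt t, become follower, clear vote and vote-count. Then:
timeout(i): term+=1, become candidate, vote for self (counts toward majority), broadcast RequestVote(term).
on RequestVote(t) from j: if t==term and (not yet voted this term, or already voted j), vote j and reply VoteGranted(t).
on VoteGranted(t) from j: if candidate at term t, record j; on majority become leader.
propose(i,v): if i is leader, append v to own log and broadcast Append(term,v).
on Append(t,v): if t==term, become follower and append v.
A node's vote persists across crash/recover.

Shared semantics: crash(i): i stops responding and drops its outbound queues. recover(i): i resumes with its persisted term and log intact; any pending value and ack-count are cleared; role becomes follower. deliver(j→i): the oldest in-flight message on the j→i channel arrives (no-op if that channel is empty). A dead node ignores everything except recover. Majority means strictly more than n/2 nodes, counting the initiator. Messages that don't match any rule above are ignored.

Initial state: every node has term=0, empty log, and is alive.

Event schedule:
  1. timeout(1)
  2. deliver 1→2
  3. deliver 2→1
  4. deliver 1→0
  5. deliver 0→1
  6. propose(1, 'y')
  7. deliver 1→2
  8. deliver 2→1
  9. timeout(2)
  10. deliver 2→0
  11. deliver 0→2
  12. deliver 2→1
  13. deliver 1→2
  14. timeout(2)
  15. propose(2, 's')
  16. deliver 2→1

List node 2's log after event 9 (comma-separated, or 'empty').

y

step 1 timeout(1): 1={cand,t=1,log=-}
step 2 deliver 1→2: 2={foll,t=1,log=-}
step 3 deliver 2→1: 1={lead,t=1,log=-}
step 4 deliver 1→0: 0={foll,t=1,log=-}
step 5 deliver 0→1: —
step 6 propose(1,'y'): 1={lead,t=1,log=y}
step 7 deliver 1→2: 2={foll,t=1,log=y}
step 8 deliver 2→1: —
step 9 timeout(2): 2={cand,t=2,log=y}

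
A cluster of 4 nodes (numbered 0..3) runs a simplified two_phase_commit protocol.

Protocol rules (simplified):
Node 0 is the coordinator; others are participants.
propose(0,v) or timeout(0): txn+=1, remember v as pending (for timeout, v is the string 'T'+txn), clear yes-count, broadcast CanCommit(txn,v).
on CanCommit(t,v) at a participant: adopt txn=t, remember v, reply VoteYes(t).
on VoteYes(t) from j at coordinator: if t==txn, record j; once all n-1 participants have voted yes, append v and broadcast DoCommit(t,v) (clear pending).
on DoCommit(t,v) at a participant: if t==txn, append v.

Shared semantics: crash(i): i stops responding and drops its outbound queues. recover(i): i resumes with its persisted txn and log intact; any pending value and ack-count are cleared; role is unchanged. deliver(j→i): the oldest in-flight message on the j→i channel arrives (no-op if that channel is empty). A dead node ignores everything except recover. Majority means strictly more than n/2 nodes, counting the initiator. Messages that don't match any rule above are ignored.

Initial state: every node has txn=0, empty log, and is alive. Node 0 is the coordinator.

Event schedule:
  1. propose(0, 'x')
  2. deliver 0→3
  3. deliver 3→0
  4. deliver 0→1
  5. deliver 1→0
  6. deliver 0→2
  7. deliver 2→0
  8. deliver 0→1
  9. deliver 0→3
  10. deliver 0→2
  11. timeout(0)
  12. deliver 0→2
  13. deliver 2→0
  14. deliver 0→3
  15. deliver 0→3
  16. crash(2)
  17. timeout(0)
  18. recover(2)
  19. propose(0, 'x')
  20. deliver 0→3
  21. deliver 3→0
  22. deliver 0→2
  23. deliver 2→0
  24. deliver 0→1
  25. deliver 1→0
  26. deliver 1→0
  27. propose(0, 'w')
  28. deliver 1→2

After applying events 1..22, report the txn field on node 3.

1. propose(0,'x'):  <0:coor t1 ->
2. deliver 0→3:  <3:part t1 ->
3. deliver 3→0:  nop
4. deliver 0→1:  <1:part t1 ->
5. deliver 1→0:  nop
6. deliver 0→2:  <2:part t1 ->
7. deliver 2→0:  <0:coor t1 x>
8. deliver 0→1:  <1:part t1 x>
9. deliver 0→3:  <3:part t1 x>
10. deliver 0→2:  <2:part t1 x>
11. timeout(0):  <0:coor t2 x>
12. deliver 0→2:  <2:part t2 x>
13. deliver 2→0:  nop
14. deliver 0→3:  <3:part t2 x>
15. deliver 0→3:  nop
16. crash(2):  <2:✗part t2 x>
17. timeout(0):  <0:coor t3 x>
18. recover(2):  <2:part t2 x>
19. propose(0,'x'):  <0:coor t4 x>
20. deliver 0→3:  <3:part t3 x>
21. deliver 3→0:  nop
22. deliver 0→2:  <2:part t3 x>

3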